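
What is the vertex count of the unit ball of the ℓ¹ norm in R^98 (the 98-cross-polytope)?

Number of vertices = 2n = 196.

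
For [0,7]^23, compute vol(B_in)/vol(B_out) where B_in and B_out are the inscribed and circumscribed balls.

V_in / V_out = (r_in/r_out)^23 = (1/√23)^23 = 23^(-23/2) ≈ 2.18842e-16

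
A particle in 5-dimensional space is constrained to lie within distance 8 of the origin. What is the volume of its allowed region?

V = 262144·π^2/15 ≈ 172484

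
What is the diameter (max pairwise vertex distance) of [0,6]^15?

The space diagonal of an n-cube of side s is s√n. Here 6·√15 ≈ 23.2379.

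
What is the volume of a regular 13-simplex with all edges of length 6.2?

V = (6.2^13 / 13!) · √((13+1) / 2^13) ≈ 0.132795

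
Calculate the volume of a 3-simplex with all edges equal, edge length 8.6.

Volume = (√2/12) · 8.6³ = 74.9599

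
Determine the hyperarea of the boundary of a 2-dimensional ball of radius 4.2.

|∂B_2(4.2)| = 2πr = 2π·4.2 ≈ 26.3894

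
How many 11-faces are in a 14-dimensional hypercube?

Choose 11 of 14 axes to span the face (C(14,11) = 364 ways), then fix each of the remaining 3 coordinates at one of its two extreme values (2^3 = 8 ways): 364·8 = 2912.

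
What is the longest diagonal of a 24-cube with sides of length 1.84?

The space diagonal of an n-cube of side s is s√n. Here 1.84·√24 ≈ 9.01412.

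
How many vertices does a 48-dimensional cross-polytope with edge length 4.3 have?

The vertices are ±e_1, ..., ±e_48, so there are 2·48 = 96.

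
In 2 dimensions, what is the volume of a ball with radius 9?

V_2(9) = π^(2/2) · (9)^2 / Γ(2/2 + 1) = 81·π ≈ 254.469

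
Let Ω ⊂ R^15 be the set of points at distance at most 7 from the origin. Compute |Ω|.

The n-ball volume is π^(n/2)·r^n/Γ(n/2+1). With n=15, r=7: V = 173625106649344·π^7/289575 ≈ 1.81093e+12.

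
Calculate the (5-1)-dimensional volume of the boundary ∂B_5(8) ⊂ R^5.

S_5(8) = 2·π^(5/2)·(8)^4 / Γ(5/2) = 32768·π^2/3 ≈ 107802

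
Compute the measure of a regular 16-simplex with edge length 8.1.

V = (8.1^16 / 16!) · √((16+1) / 2^16) ≈ 0.264317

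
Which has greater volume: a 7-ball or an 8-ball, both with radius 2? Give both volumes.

V_7(2) ≈ 604.77. V_8(2) ≈ 1039.03. The 8-ball is larger.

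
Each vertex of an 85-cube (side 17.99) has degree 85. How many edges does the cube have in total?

An n-cube has n·2^(n-1) edges. With n = 85: 85·19342813113834066795298816 = 1644139114675895677600399360.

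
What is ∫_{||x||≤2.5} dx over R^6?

Volume = π^{6/2}·(2.5)^6/Γ(4) = 15625·π^3/384 ≈ 1261.65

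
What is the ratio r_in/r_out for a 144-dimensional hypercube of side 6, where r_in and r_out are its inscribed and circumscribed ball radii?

For an n-cube of any side s, the inradius is s/2 and the circumradius is s√n/2, so the ratio is 1/√144 ≈ 0.0833333.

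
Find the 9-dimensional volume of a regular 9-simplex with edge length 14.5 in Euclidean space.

V = (14.5^9 / 9!) · √((9+1) / 2^9) ≈ 10912.2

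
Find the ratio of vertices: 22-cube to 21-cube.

The 22-cube has 2^22 = 4194304 vertices. The 21-cube has 2^21 = 2097152 vertices. Ratio: 4194304/2097152 = 2.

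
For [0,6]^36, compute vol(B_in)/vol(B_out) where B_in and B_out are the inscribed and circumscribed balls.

The radii are 6/2 and 6√36/2, so the volume ratio is (1/√36)^36 = 36^{-36/2} ≈ 9.69516e-29.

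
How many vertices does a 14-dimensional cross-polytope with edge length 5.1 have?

Number of vertices = 2n = 28.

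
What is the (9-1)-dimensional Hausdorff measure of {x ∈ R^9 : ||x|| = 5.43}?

S_9(5.43) = 2·π^(9/2)·(5.43)^8 / Γ(9/2) ≈ 2.24367e+07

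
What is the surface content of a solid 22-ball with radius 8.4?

S = n·V_n(r)/r = 22·V_22(8.4)/8.4 (volume-to-surface relation), giving 4.16659e+18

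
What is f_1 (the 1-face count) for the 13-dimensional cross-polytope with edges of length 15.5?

f_1(13-orthoplex) = 2^2 · (13 choose 2) = 312.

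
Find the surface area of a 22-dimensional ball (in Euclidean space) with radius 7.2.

The surface area of an n-ball is 2π^(n/2) r^(n-1) / Γ(n/2). For n=22, r=7.2: 1.63643e+17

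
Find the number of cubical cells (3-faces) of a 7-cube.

Choose 3 of 7 axes to span the face (C(7,3) = 35 ways), then fix each of the remaining 4 coordinates at one of its two extreme values (2^4 = 16 ways): 35·16 = 560.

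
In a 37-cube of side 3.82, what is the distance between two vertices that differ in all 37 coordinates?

The space diagonal of an n-cube of side s is s√n. Here 3.82·√37 ≈ 23.2362.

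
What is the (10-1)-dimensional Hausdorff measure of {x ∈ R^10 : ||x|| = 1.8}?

S_10(1.8) = 2·π^(10/2)·(1.8)^9 / Γ(10/2) ≈ 5058.49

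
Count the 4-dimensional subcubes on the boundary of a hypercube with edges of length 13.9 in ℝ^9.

Choose 4 of 9 axes to span the face (C(9,4) = 126 ways), then fix each of the remaining 5 coordinates at one of its two extreme values (2^5 = 32 ways): 126·32 = 4032.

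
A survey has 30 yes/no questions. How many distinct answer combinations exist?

An n-cube has 2^n vertices; for n = 30 that is 2^30 = 1073741824.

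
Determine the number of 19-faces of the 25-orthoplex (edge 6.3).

Number of 19-faces = 2^(19+1) · C(25,19+1) = 1048576 · 53130 = 55710842880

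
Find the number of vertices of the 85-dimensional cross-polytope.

Number of vertices = 2n = 170.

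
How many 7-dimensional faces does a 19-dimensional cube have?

f_7(19-cube) = (19 choose 7) · 2^12 = 206389248.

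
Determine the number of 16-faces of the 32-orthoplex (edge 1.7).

Number of 16-faces = 2^(16+1) · C(32,16+1) = 131072 · 565722720 = 74150408355840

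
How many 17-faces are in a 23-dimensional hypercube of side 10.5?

An n-cube has C(n,k)·2^(n-k) k-faces. Here C(23,17)·2^6 = 100947·64 = 6460608.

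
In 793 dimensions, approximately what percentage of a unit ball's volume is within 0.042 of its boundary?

1 - (1-0.042)^793 ≈ 1 - 1.671e-15 ≈ (100 - 1.67e-13)%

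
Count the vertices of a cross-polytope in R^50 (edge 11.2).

The vertices are ±e_1, ..., ±e_50, so there are 2·50 = 100.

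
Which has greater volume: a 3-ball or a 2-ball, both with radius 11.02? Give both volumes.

V_3(11.02) ≈ 5605.75. V_2(11.02) ≈ 381.516. The 3-ball is larger.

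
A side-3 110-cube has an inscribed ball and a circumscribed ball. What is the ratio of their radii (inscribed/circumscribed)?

Ratio = (s/2)/(s√110/2) = 110^(-1/2) ≈ 0.0953463.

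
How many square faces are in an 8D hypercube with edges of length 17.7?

Number of 2-faces = C(8,2) · 2^(8-2) = 28 · 64 = 1792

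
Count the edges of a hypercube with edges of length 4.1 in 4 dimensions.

Number of 1-faces = C(4,1)·2^(4-1) = 4·8 = 32.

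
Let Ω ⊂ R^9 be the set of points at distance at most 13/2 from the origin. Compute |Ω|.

V = 10604499373·π^4/15120 ≈ 6.83184e+07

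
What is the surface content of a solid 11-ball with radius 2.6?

S_11(2.6) = 2·π^(11/2)·(2.6)^10 / Γ(11/2) ≈ 292571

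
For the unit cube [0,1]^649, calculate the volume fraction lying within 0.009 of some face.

1 - (1 - 2·0.009)^649 = 1 - 0.982^649 ≈ 0.999992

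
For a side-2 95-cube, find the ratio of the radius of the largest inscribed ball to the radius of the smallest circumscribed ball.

Ratio = (s/2)/(s√95/2) = 95^(-1/2) ≈ 0.102598.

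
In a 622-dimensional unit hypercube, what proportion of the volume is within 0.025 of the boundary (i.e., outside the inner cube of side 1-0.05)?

1 - (1 - 2·0.025)^622 = 1 - 0.95^622 ≈ 1 - 1.393e-14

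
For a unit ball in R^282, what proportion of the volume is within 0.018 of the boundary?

V(inner)/V(outer) = ((1-0.018)/1)^282 ≈ 0.005963, so the shell fraction is 0.994037.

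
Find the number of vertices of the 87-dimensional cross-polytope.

Number of vertices = 2n = 174.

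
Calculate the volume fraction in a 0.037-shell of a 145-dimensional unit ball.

V(inner)/V(outer) = ((1-0.037)/1)^145 ≈ 0.004225, so the shell fraction is 0.995775.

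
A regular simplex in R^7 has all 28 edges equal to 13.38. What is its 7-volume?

Volume = 13.38^7 · √(8/2^7) / 7! ≈ 3808.05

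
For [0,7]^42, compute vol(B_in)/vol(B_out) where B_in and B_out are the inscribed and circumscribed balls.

V_in/V_out = n^(-n/2) = 42^(-42/2) ≈ 8.1614e-35.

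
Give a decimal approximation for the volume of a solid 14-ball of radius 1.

The n-ball volume is π^(n/2)·r^n/Γ(n/2+1). With n=14, r=1: V = π^7/5040 ≈ 0.599265.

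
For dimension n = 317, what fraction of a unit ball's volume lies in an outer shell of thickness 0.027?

1 - (1-0.027)^317 ≈ 0.999829 ≈ 99.9829%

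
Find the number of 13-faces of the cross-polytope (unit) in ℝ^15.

Number of 13-faces = 2^(13+1) · C(15,13+1) = 16384 · 15 = 245760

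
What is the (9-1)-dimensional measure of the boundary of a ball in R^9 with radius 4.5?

The surface area of an n-ball is 2π^(n/2) r^(n-1) / Γ(n/2). For n=9, r=4.5: 14348907·π^4/280 ≈ 4.99184e+06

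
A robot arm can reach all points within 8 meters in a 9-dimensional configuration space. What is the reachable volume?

V = 4294967296·π^4/945 ≈ 4.42718e+08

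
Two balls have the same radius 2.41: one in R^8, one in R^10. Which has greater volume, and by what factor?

V_8(2.41) ≈ 4618.75, V_10(2.41) ≈ 16855.4. The 10-ball is larger by a factor of 3.649.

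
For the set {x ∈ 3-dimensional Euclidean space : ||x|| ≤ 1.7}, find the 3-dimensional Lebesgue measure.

The n-ball volume is π^(n/2)·r^n/Γ(n/2+1). With n=3, r=1.7: V ≈ 20.5795.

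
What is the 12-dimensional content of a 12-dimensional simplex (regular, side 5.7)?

For a regular n-simplex with edge a, V = (a^n / n!)·√((n+1)/2^n). With a=5.7, n=12: V ≈ 0.138342.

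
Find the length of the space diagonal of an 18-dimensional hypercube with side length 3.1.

||(3.1,3.1,...,3.1)|| = √(18)·3.1 ≈ 13.1522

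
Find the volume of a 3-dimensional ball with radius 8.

Volume = π^{3/2}·(8)^3/Γ(5/2) = 2048·π/3 ≈ 2144.66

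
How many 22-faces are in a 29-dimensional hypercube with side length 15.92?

Number of 22-faces = C(29,22) · 2^(29-22) = 1560780 · 128 = 199779840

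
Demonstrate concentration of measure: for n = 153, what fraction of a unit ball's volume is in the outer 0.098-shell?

1 - (1-0.098)^153 ≈ 0.9999998598 ≈ 99.999986%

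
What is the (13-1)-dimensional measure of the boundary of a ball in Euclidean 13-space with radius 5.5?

The surface area of an n-ball is 2π^(n/2) r^(n-1) / Γ(n/2). For n=13, r=5.5: 285311670611·π^6/30240 ≈ 9.07062e+09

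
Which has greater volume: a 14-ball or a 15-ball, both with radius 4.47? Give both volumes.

V_14(4.47) ≈ 7.61945e+08. V_15(4.47) ≈ 2.16792e+09. The 15-ball is larger.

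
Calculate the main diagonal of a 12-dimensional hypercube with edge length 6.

||(6,6,...,6)|| = √(12)·6 ≈ 20.7846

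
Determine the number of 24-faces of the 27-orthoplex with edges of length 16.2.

An n-cross-polytope has 2^(k+1)·C(n,k+1) k-faces. Here 2^25·C(27,25) = 33554432·351 = 11777605632.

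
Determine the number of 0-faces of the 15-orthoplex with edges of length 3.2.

An n-cross-polytope has 2^(k+1)·C(n,k+1) k-faces. Here 2^1·C(15,1) = 2·15 = 30.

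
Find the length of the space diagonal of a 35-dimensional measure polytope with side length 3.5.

d = √(3.5² + 3.5² + ... + 3.5²) [35 terms] = √(35·3.5²) = 3.5√35 ≈ 20.7063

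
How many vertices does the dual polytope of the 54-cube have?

The vertices are ±e_1, ..., ±e_54, so there are 2·54 = 108.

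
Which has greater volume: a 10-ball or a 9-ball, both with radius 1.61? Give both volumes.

V_10(1.61) ≈ 298.419. V_9(1.61) ≈ 239.746. The 10-ball is larger.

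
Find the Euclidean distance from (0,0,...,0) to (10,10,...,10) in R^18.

The space diagonal of an n-cube of side s is s√n. Here 10·√18 ≈ 42.4264.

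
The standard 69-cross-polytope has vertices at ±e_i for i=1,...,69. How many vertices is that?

The 69-dimensional cross-polytope has 2n = 2·69 = 138 vertices.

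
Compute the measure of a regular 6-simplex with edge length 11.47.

Volume = 11.47^6 · √(7/2^6) / 6! ≈ 1045.94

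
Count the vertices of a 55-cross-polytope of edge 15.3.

The 55-dimensional cross-polytope has 2n = 2·55 = 110 vertices.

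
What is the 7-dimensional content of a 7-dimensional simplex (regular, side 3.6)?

Volume = 3.6^7 · √(8/2^7) / 7! ≈ 0.388711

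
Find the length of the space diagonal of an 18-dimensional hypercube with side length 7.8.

d = √(7.8² + 7.8² + ... + 7.8²) [18 terms] = √(18·7.8²) = 7.8√18 ≈ 33.0926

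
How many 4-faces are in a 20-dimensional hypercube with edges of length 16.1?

Choose 4 of 20 axes to span the face (C(20,4) = 4845 ways), then fix each of the remaining 16 coordinates at one of its two extreme values (2^16 = 65536 ways): 4845·65536 = 317521920.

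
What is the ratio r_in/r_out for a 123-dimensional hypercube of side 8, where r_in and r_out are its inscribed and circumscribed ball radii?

r_in / r_out = (8/2) / (8√123/2) = 1/√123 ≈ 0.090167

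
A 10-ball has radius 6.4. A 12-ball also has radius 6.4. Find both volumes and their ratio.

V_10(6.4) ≈ 2.94014e+08. V_12(6.4) ≈ 6.3056e+09. Ratio V_10/V_12 ≈ 0.04663.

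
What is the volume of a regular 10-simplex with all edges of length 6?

V_10 = √(11) · 6^10 / (10! · 2^(10/2)) ≈ 1.72701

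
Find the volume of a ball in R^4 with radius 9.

V = 6561·π^2/2 ≈ 32377.2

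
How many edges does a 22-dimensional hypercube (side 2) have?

Number of 1-faces = C(22,1)·2^(22-1) = 22·2097152 = 46137344.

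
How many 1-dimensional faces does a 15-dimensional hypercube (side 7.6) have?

Number of 1-faces = C(15,1) · 2^(15-1) = 15 · 16384 = 245760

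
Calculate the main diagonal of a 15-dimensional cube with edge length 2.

d = √(2² + 2² + ... + 2²) [15 terms] = √(15·2²) = 2√15 ≈ 7.74597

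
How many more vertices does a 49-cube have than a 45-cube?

The 49-cube has 2^49 = 562949953421312 vertices. The 45-cube has 2^45 = 35184372088832 vertices. Difference: 562949953421312 - 35184372088832 = 527765581332480.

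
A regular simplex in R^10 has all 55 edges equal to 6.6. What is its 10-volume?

V = (6.6^10 / 10!) · √((10+1) / 2^10) ≈ 4.47943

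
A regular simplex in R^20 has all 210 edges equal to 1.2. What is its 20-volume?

For a regular n-simplex with edge a, V = (a^n / n!)·√((n+1)/2^n). With a=1.2, n=20: V ≈ 7.05196e-20.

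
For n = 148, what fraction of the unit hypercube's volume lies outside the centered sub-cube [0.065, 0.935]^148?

Shell fraction = 1 - (1-0.13)^148 ≈ 0.9999999989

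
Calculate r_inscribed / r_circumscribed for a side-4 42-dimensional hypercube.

r_in = 4/2 (half the side); r_out = 4√42/2 (half the diagonal). Ratio = 1/√42 ≈ 0.154303.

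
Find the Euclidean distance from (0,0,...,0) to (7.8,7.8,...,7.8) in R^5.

d = √(7.8² + 7.8² + ... + 7.8²) [5 terms] = √(5·7.8²) = 7.8√5 ≈ 17.4413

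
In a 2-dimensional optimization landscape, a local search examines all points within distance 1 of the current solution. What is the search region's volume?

V = π ≈ 3.14159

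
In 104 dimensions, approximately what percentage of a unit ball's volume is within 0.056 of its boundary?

1 - (1-0.056)^104 ≈ 0.997505 ≈ 99.75%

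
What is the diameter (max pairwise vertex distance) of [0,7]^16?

d = √(7² + 7² + ... + 7²) [16 terms] = √(16·7²) = 7√16 = 28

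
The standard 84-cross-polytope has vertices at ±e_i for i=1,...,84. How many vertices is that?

The vertices are ±e_1, ..., ±e_84, so there are 2·84 = 168.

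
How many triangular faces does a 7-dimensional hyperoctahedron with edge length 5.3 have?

Each 2-face is the convex hull of 3 vertices, one chosen as ±e_i from each of 3 distinct axes: 2^3·C(7,3) = 280.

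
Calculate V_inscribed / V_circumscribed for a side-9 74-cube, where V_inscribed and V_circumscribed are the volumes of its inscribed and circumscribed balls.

V_in / V_out = (r_in/r_out)^74 = (1/√74)^74 = 74^(-74/2) ≈ 6.89329e-70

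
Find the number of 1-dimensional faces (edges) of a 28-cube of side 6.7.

An n-cube has n·2^(n-1) edges. With n = 28: 28·134217728 = 3758096384.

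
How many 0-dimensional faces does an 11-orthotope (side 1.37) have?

Number of 0-faces = C(11,0) · 2^(11-0) = 1 · 2048 = 2048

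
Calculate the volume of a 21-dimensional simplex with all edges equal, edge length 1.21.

For a regular n-simplex with edge a, V = (a^n / n!)·√((n+1)/2^n). With a=1.21, n=21: V ≈ 3.47172e-21.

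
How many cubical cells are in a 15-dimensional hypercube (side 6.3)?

Choose 3 of 15 axes to span the face (C(15,3) = 455 ways), then fix each of the remaining 12 coordinates at one of its two extreme values (2^12 = 4096 ways): 455·4096 = 1863680.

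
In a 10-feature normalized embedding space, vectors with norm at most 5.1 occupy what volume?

V_10(5.1) = π^(10/2) · (5.1)^10 / Γ(10/2 + 1) ≈ 3.03578e+07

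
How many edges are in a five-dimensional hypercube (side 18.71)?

f_1(5-cube) = (5 choose 1) · 2^4 = 80.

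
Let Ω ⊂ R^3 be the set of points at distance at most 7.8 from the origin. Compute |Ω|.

V_3(7.8) = π^(3/2) · (7.8)^3 / Γ(3/2 + 1) ≈ 1987.8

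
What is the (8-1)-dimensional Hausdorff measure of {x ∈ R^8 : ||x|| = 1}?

S = n·V_n(r)/r = 8·V_8(1)/1 (volume-to-surface relation), giving π^4/3 ≈ 32.4697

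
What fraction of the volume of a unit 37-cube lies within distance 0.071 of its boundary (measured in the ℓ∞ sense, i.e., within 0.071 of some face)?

The inner cube has side 1-2·0.071 = 0.858 and volume (0.858)^37 ≈ 0.00346, so the shell holds 0.99654 of the volume.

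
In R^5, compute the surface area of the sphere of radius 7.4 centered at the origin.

S = n·V_n(r)/r = 5·V_5(7.4)/7.4 (volume-to-surface relation), giving 78921.5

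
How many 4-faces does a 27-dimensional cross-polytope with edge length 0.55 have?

f_4(27-orthoplex) = 2^5 · (27 choose 5) = 2583360.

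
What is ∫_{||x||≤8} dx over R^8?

Volume = π^{8/2}·(8)^8/Γ(5) = 2097152·π^4/3 ≈ 6.80939e+07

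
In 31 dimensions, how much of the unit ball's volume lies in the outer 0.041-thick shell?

V(inner)/V(outer) = ((1-0.041)/1)^31 ≈ 0.2731, so the shell fraction is 0.726865.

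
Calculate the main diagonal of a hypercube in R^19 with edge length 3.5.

The space diagonal of an n-cube of side s is s√n. Here 3.5·√19 ≈ 15.2561.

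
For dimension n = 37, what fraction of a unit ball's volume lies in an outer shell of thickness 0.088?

1 - (1-0.088)^37 ≈ 0.966901 ≈ 96.69%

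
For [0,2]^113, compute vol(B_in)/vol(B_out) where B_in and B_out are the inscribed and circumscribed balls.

V_in / V_out = (r_in/r_out)^113 = (1/√113)^113 = 113^(-113/2) ≈ 1.00246e-116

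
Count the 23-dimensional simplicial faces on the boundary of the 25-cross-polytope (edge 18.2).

An n-cross-polytope has 2^(k+1)·C(n,k+1) k-faces. Here 2^24·C(25,24) = 16777216·25 = 419430400.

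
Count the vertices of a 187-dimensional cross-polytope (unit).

The vertices are ±e_1, ..., ±e_187, so there are 2·187 = 374.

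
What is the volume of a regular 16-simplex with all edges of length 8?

For a regular n-simplex with edge a, V = (a^n / n!)·√((n+1)/2^n). With a=8, n=16: V ≈ 0.216673.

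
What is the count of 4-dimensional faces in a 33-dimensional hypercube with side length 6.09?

Choose 4 of 33 axes to span the face (C(33,4) = 40920 ways), then fix each of the remaining 29 coordinates at one of its two extreme values (2^29 = 536870912 ways): 40920·536870912 = 21968757719040.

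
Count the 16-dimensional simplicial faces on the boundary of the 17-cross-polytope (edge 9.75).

f_16(17-orthoplex) = 2^17 · (17 choose 17) = 131072.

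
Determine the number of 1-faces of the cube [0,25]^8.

An n-cube has C(n,k)·2^(n-k) k-faces. Here C(8,1)·2^7 = 8·128 = 1024.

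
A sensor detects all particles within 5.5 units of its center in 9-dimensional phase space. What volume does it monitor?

V_9(5.5) = π^(9/2) · (5.5)^9 / Γ(9/2 + 1) = 2357947691·π^4/15120 ≈ 1.51908e+07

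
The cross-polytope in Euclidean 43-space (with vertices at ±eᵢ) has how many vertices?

The 43-dimensional cross-polytope has 2n = 2·43 = 86 vertices.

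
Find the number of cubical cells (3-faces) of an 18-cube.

f_3(18-cube) = (18 choose 3) · 2^15 = 26738688.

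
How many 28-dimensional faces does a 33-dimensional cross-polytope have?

Number of 28-faces = 2^(28+1) · C(33,28+1) = 536870912 · 40920 = 21968757719040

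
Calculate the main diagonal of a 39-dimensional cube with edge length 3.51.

The space diagonal of an n-cube of side s is s√n. Here 3.51·√39 ≈ 21.9199.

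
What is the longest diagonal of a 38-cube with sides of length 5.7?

d = √(5.7² + 5.7² + ... + 5.7²) [38 terms] = √(38·5.7²) = 5.7√38 ≈ 35.1372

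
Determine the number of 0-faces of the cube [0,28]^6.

An n-cube has C(n,k)·2^(n-k) k-faces. Here C(6,0)·2^6 = 1·64 = 64.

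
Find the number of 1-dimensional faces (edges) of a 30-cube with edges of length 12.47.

Each of the 2^30 = 1073741824 vertices has degree 30; total edges = 30·2^30/2 = 16106127360.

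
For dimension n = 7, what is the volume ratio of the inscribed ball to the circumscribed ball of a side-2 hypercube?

Volume scales as r^n, and r_in/r_out = 1/√7, giving (1/√7)^7 ≈ 0.00110194.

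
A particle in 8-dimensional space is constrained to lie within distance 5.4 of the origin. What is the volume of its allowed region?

V_8(5.4) = π^(8/2) · (5.4)^8 / Γ(8/2 + 1) ≈ 2.93453e+06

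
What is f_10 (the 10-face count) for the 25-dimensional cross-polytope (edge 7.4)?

An n-cross-polytope has 2^(k+1)·C(n,k+1) k-faces. Here 2^11·C(25,11) = 2048·4457400 = 9128755200.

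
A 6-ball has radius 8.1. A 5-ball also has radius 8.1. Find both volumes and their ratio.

V_6(8.1) ≈ 1.45951e+06. V_5(8.1) ≈ 183537. Ratio V_6/V_5 ≈ 7.952.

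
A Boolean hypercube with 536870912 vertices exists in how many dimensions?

The n-cube has 2^n vertices, and 536870912 = 2^29, so n = 29.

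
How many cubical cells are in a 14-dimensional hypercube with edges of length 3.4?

Number of 3-faces = C(14,3) · 2^(14-3) = 364 · 2048 = 745472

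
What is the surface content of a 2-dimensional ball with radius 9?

S_2(9) = 2·π^(2/2)·(9)^1 / Γ(2/2) = 2πr = 2π·9 ≈ 56.5487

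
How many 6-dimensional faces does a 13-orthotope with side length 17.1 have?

An n-cube has C(n,k)·2^(n-k) k-faces. Here C(13,6)·2^7 = 1716·128 = 219648.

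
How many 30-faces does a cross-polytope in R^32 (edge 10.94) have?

An n-cross-polytope has 2^(k+1)·C(n,k+1) k-faces. Here 2^31·C(32,31) = 2147483648·32 = 68719476736.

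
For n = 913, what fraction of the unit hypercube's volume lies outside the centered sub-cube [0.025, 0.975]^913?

1 - (1 - 2·0.025)^913 = 1 - 0.95^913 ≈ 1 - 4.588e-21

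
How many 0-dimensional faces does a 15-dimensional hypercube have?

Number of 0-faces = C(15,0) · 2^(15-0) = 1 · 32768 = 32768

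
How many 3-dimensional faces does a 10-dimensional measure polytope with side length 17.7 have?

Choose 3 of 10 axes to span the face (C(10,3) = 120 ways), then fix each of the remaining 7 coordinates at one of its two extreme values (2^7 = 128 ways): 120·128 = 15360.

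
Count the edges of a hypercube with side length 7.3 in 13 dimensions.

Each of the 2^13 = 8192 vertices has degree 13; total edges = 13·2^13/2 = 53248.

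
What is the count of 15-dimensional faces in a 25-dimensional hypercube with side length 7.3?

Number of 15-faces = C(25,15) · 2^(25-15) = 3268760 · 1024 = 3347210240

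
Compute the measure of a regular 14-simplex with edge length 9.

For a regular n-simplex with edge a, V = (a^n / n!)·√((n+1)/2^n). With a=9, n=14: V ≈ 7.94004.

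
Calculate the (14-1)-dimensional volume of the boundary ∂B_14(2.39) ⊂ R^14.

S = n·V_n(r)/r = 14·V_14(2.39)/2.39 (volume-to-surface relation), giving 696497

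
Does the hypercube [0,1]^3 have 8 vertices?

True. The 3-cube has 2^3 = 8 vertices.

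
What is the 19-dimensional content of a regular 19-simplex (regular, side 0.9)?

V = (0.9^19 / 19!) · √((19+1) / 2^19) ≈ 6.85872e-21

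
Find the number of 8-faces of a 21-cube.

An n-cube has C(n,k)·2^(n-k) k-faces. Here C(21,8)·2^13 = 203490·8192 = 1666990080.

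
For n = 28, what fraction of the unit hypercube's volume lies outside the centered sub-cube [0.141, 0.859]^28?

The inner cube has side 1-2·0.141 = 0.718 and volume (0.718)^28 ≈ 9.364e-05, so the shell holds 0.999906 of the volume.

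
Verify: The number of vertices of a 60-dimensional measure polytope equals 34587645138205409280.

False. The 60-cube has 2^60 = 1152921504606846976 vertices.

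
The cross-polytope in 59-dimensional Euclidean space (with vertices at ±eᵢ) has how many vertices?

An n-cross-polytope has 2n vertices; here n = 59, giving 118.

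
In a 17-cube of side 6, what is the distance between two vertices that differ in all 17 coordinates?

||(6,6,...,6)|| = √(17)·6 ≈ 24.7386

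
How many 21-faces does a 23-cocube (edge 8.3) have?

Each 21-face is the convex hull of 22 vertices, one chosen as ±e_i from each of 22 distinct axes: 2^22·C(23,22) = 96468992.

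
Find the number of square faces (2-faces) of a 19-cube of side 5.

f_2(19-cube) = (19 choose 2) · 2^17 = 22413312.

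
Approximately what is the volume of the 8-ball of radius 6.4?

Volume = π^{8/2}·(6.4)^8/Γ(5) ≈ 1.14243e+07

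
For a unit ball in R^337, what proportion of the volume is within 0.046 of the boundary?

V(inner)/V(outer) = ((1-0.046)/1)^337 ≈ 1.282e-07, so the shell fraction is 0.9999998718.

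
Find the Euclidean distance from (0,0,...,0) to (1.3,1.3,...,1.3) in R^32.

Diagonal = √32 · 1.3 ≈ 7.35391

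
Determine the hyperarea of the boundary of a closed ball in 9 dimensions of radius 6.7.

The surface area of an n-ball is 2π^(n/2) r^(n-1) / Γ(n/2). For n=9, r=6.7: 1.20548e+08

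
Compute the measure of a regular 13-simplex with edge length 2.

Volume = 2^13 · √(14/2^13) / 13! ≈ 5.43849e-08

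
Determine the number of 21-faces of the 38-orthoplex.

f_21(38-orthoplex) = 2^22 · (38 choose 22) = 93281213711646720.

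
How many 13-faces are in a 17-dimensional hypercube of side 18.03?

f_13(17-cube) = (17 choose 13) · 2^4 = 38080.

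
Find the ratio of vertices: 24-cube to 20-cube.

The 24-cube has 2^24 = 16777216 vertices. The 20-cube has 2^20 = 1048576 vertices. Ratio: 16777216/1048576 = 16.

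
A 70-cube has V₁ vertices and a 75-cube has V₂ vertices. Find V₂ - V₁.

V₁ = 2^70 = 1180591620717411303424. V₂ = 2^75 = 37778931862957161709568. V₂ - V₁ = 36598340242239750406144.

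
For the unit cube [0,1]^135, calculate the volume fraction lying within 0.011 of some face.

1 - (1 - 2·0.011)^135 = 1 - 0.978^135 ≈ 0.95037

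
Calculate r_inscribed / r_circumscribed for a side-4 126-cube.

For an n-cube of any side s, the inradius is s/2 and the circumradius is s√n/2, so the ratio is 1/√126 ≈ 0.0890871.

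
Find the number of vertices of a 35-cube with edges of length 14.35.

Each vertex is a binary string of length 35, so there are 2^35 = 34359738368.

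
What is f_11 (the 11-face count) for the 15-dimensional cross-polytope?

An n-cross-polytope has 2^(k+1)·C(n,k+1) k-faces. Here 2^12·C(15,12) = 4096·455 = 1863680.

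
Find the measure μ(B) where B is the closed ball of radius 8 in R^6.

Volume = π^{6/2}·(8)^6/Γ(4) = 131072·π^3/3 ≈ 1.35468e+06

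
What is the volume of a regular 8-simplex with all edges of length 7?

V_8 = √(9) · 7^8 / (8! · 2^(8/2)) ≈ 26.808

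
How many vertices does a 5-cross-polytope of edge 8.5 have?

Each 0-face is the convex hull of 1 vertex, one chosen as ±e_i from each of 1 distinct axis: 2^1·C(5,1) = 10.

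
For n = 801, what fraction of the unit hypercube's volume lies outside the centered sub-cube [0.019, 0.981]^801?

The inner cube has side 1-2·0.019 = 0.962 and volume (0.962)^801 ≈ 3.336e-14, so the shell holds 1 - 3.336e-14 of the volume.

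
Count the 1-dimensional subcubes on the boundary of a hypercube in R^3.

f_1(3-cube) = (3 choose 1) · 2^2 = 12.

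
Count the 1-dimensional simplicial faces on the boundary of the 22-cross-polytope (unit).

An n-cross-polytope has 2^(k+1)·C(n,k+1) k-faces. Here 2^2·C(22,2) = 4·231 = 924.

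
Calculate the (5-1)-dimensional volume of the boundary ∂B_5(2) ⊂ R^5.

S = n·V_n(r)/r = 5·V_5(2)/2 (volume-to-surface relation), giving 128·π^2/3 ≈ 421.103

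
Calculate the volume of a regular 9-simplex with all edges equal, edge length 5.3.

V_9 = √(10) · 5.3^9 / (9! · 2^(9/2)) ≈ 1.27082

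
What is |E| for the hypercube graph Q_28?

An n-cube has n·2^(n-1) edges. With n = 28: 28·134217728 = 3758096384.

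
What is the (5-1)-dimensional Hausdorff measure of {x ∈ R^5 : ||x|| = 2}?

The surface area of an n-ball is 2π^(n/2) r^(n-1) / Γ(n/2). For n=5, r=2: 128·π^2/3 ≈ 421.103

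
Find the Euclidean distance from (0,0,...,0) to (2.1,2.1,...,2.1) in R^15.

d = √(2.1² + 2.1² + ... + 2.1²) [15 terms] = √(15·2.1²) = 2.1√15 ≈ 8.13327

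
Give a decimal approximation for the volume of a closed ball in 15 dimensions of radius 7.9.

Volume = π^{15/2}·(7.9)^15/Γ(17/2) ≈ 1.11131e+13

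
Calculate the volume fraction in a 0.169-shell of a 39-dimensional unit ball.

V(inner)/V(outer) = ((1-0.169)/1)^39 ≈ 0.0007319, so the shell fraction is 0.999268.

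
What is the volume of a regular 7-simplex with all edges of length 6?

V_7 = √(8) · 6^7 / (7! · 2^(7/2)) ≈ 13.8857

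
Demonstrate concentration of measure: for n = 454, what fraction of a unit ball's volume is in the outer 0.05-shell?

1 - (1-0.05)^454 ≈ 1 - 7.7e-11 ≈ (100 - 7.7e-09)%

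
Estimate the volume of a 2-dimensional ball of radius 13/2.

V = 169·π/4 ≈ 132.732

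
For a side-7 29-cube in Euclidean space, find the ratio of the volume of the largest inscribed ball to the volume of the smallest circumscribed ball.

The radii are 7/2 and 7√29/2, so the volume ratio is (1/√29)^29 = 29^{-29/2} ≈ 6.24064e-22.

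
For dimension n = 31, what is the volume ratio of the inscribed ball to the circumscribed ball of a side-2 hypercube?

Volume scales as r^n, and r_in/r_out = 1/√31, giving (1/√31)^31 ≈ 7.65409e-24.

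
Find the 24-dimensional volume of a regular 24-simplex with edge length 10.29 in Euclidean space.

V = (10.29^24 / 24!) · √((24+1) / 2^24) ≈ 0.00390727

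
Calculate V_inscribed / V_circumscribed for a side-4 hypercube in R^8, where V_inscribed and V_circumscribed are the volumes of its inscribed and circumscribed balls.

The radii are 4/2 and 4√8/2, so the volume ratio is (1/√8)^8 = 8^{-8/2} ≈ 0.000244141.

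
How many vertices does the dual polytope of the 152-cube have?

Number of vertices = 2n = 304.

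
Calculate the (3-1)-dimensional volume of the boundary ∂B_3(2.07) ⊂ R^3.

S = n·V_n(r)/r = 3·V_3(2.07)/2.07 (volume-to-surface relation), giving 4πr² = 4π·(2.07)² ≈ 53.8456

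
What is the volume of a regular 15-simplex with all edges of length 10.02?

V = (10.02^15 / 15!) · √((15+1) / 2^15) ≈ 17.4121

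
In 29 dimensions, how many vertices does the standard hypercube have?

Number of vertices = 2^29 = 536870912.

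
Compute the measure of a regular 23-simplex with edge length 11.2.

Volume = 11.2^23 · √(24/2^23) / 23! ≈ 0.0886708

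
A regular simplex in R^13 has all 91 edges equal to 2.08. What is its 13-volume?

V_13 = √(14) · 2.08^13 / (13! · 2^(13/2)) ≈ 9.05549e-08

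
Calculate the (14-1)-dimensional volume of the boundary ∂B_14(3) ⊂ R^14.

|∂B_14(3)| = 177147·π^7/40 ≈ 1.33759e+07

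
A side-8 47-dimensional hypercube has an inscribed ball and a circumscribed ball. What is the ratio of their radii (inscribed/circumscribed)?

r_in / r_out = (8/2) / (8√47/2) = 1/√47 ≈ 0.145865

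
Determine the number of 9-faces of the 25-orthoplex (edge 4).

Each 9-face is the convex hull of 10 vertices, one chosen as ±e_i from each of 10 distinct axes: 2^10·C(25,10) = 3347210240.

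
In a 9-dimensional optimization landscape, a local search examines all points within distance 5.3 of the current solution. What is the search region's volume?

The n-ball volume is π^(n/2)·r^n/Γ(n/2+1). With n=9, r=5.3: V ≈ 1.08843e+07.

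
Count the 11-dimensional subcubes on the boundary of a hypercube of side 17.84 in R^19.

Choose 11 of 19 axes to span the face (C(19,11) = 75582 ways), then fix each of the remaining 8 coordinates at one of its two extreme values (2^8 = 256 ways): 75582·256 = 19348992.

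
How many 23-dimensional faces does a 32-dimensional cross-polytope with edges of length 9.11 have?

Number of 23-faces = 2^(23+1) · C(32,23+1) = 16777216 · 10518300 = 176467791052800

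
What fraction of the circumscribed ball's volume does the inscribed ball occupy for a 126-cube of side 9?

Volume scales as r^n, and r_in/r_out = 1/√126, giving (1/√126)^126 ≈ 4.74958e-133.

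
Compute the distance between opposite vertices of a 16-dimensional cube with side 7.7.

The space diagonal of an n-cube of side s is s√n. Here 7.7·√16 = 30.8.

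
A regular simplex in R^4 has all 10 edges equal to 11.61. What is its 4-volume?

Volume = 11.61^4 · √(5/2^4) / 4! ≈ 423.197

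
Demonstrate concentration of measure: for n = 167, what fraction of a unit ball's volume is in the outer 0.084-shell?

1 - (1-0.084)^167 ≈ 0.9999995669 ≈ 99.999957%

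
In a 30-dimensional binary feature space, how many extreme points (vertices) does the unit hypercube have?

The 30-cube has 2^30 = 1073741824 vertices.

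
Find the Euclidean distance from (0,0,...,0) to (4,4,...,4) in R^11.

The space diagonal of an n-cube of side s is s√n. Here 4·√11 ≈ 13.2665.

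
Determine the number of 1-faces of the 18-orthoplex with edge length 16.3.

Each 1-face is the convex hull of 2 vertices, one chosen as ±e_i from each of 2 distinct axes: 2^2·C(18,2) = 612.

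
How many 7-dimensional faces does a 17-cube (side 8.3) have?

Number of 7-faces = C(17,7) · 2^(17-7) = 19448 · 1024 = 19914752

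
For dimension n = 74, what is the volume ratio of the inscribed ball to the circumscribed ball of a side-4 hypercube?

V_in / V_out = (r_in/r_out)^74 = (1/√74)^74 = 74^(-74/2) ≈ 6.89329e-70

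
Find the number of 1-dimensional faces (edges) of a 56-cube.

An n-cube has n·2^(n-1) edges. With n = 56: 56·36028797018963968 = 2017612633061982208.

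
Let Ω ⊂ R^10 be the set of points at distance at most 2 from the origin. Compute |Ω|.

V = 128·π^5/15 ≈ 2611.37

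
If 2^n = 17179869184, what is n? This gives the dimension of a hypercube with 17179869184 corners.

The n-cube has 2^n vertices, and 17179869184 = 2^34, so n = 34.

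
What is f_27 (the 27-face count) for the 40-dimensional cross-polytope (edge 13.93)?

Number of 27-faces = 2^(27+1) · C(40,27+1) = 268435456 · 5586853480 = 1499709561508986880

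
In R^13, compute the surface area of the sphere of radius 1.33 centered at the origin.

S_13(1.33) = 2·π^(13/2)·(1.33)^12 / Γ(13/2) ≈ 362.664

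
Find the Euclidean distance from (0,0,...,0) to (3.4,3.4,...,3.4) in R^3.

The space diagonal of an n-cube of side s is s√n. Here 3.4·√3 ≈ 5.88897.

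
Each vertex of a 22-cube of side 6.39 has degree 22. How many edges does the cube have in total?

The 22-cube has n·2^(n-1) = 22·2^21 = 22·2097152 = 46137344 edges.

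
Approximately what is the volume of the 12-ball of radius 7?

V_12(7) = π^(12/2) · (7)^12 / Γ(12/2 + 1) = 13841287201·π^6/720 ≈ 1.84818e+10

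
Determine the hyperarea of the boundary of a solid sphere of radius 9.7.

The surface area of an n-ball is 2π^(n/2) r^(n-1) / Γ(n/2). For n=3, r=9.7: 4πr² = 4π·(9.7)² ≈ 1182.37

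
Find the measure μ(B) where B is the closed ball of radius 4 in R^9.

V = 8388608·π^4/945 ≈ 864684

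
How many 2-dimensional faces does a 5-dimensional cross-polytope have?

An n-cross-polytope has 2^(k+1)·C(n,k+1) k-faces. Here 2^3·C(5,3) = 8·10 = 80.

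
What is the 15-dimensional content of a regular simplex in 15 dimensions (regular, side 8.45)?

Volume = 8.45^15 · √(16/2^15) / 15! ≈ 1.3511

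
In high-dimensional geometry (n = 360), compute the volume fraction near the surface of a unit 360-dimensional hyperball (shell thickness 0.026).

1 - (1-0.026)^360 ≈ 0.999924 ≈ 99.9924%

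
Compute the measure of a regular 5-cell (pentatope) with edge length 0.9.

V = (0.9^4 / 4!) · √((4+1) / 2^4) ≈ 0.0152821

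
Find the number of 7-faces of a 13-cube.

Choose 7 of 13 axes to span the face (C(13,7) = 1716 ways), then fix each of the remaining 6 coordinates at one of its two extreme values (2^6 = 64 ways): 1716·64 = 109824.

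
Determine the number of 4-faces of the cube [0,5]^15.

f_4(15-cube) = (15 choose 4) · 2^11 = 2795520.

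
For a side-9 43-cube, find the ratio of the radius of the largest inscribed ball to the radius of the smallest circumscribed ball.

r_in / r_out = (9/2) / (9√43/2) = 1/√43 ≈ 0.152499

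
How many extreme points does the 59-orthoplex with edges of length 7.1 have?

An n-cross-polytope has 2n vertices; here n = 59, giving 118.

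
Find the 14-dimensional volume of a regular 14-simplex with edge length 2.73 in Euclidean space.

V = (2.73^14 / 14!) · √((14+1) / 2^14) ≈ 4.43307e-07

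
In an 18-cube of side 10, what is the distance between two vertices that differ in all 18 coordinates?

||(10,10,...,10)|| = √(18)·10 ≈ 42.4264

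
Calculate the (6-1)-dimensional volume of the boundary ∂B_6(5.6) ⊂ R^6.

The surface area of an n-ball is 2π^(n/2) r^(n-1) / Γ(n/2). For n=6, r=5.6: 170761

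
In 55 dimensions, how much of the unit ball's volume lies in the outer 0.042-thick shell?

Shell fraction = 1 - (1-0.042)^55 ≈ 0.905572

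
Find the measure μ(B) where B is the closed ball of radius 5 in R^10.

V_10(5) = π^(10/2) · (5)^10 / Γ(10/2 + 1) = 1953125·π^5/24 ≈ 2.49039e+07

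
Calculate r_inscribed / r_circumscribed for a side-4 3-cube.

For an n-cube of any side s, the inradius is s/2 and the circumradius is s√n/2, so the ratio is 1/√3 ≈ 0.57735.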